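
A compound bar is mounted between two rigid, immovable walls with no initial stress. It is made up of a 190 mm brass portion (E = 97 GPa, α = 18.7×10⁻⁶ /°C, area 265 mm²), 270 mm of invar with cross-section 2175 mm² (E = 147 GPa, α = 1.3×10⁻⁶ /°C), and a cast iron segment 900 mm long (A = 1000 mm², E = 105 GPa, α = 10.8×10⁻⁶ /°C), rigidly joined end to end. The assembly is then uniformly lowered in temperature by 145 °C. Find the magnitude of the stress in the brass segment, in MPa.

With the walls removed the bar would change length by δ_free = Σ αᵢΔT Lᵢ = 18.7×10⁻⁶×145×190 + 1.3×10⁻⁶×145×270 + 10.8×10⁻⁶×145×900 = 1.975 mm.
The walls prevent any net length change, so an axial force P (same in every segment) develops. Compatibility: P · Σ Lᵢ/(AᵢEᵢ) = δ_free.
Σ Lᵢ/(AᵢEᵢ) = 190/(265×97×10³) + 270/(2175×147×10³) + 900/(1000×105×10³) = 1.681×10⁻⁵ mm/N.
P = 1.975 / 1.681×10⁻⁵ = 117500 N = 117.5 kN, tensile.
σ_{brass} = P / A = 117500 / 265 = 443.5 MPa.

σ ≈ 444 MPa (tensile)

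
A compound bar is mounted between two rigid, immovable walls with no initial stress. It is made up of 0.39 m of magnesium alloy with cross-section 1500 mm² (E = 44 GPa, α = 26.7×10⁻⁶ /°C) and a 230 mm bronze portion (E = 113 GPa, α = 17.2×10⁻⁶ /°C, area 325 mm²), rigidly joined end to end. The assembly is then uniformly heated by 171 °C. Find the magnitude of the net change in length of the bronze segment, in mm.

If the supports were absent, the total length change would be Σ αᵢΔT Lᵢ = 26.7×10⁻⁶×171×390 + 17.2×10⁻⁶×171×230 = 2.457 mm.
The rigid supports impose zero overall length change; the single axial force P common to all segments must satisfy P Σ Lᵢ/(AᵢEᵢ) = δ_free.
The series flexibility is Σ Lᵢ/(AᵢEᵢ) = 390/(1500×44×10³) + 230/(325×113×10³) = 1.217×10⁻⁵ mm/N.
So P = 2.457 / 1.217×10⁻⁵ = 201.9 kN, compressive.
For the bronze segment, free thermal change = 17.2×10⁻⁶×171×230 = 0.6765 mm and elastic change from P = 201900×230/(325×113×10³) = 1.264 mm; these oppose, so the net change is 0.588 mm (segment shortens).

|ΔL| ≈ 0.588 mm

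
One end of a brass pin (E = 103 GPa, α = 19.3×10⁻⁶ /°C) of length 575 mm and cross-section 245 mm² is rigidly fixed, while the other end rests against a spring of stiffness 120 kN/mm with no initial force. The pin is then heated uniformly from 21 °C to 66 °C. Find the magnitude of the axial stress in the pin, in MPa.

σ ≈ 65.5 MPa (compressive)

The unrestrained thermal change is αΔT L = 19.3×10⁻⁶ × 45 × 575 = 0.4994 mm.
With a force P in the spring, the elastic change of the pin is PL/(AE) and that of the spring is P/k; compatibility requires their sum to equal δ_free.
P [ L/(AE) + 1/k ] = δ_free → P [ 575/(245×103×10³) + 1/(120×10³) ] = 0.4994.
P = 0.4994 / 3.112×10⁻⁵ = 16050 N.
σ = P/A = 16050/245 = 65.5 MPa.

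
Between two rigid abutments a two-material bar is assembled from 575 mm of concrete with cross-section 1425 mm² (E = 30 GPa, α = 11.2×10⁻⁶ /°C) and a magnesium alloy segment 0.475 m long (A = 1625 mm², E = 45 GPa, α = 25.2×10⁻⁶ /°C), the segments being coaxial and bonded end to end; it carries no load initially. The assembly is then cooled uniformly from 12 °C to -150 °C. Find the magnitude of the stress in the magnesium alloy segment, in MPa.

If the supports were absent, the total length change would be Σ αᵢΔT Lᵢ = 11.2×10⁻⁶×162×575 + 25.2×10⁻⁶×162×475 = 2.982 mm.
The rigid supports impose zero overall length change; the single axial force P common to all segments must satisfy P Σ Lᵢ/(AᵢEᵢ) = δ_free.
Σ Lᵢ/(AᵢEᵢ) = 575/(1425×30×10³) + 475/(1625×45×10³) = 1.995×10⁻⁵ mm/N.
So P = 2.982 / 1.995×10⁻⁵ = 149.5 kN, tensile.
σ_{magnesium alloy} = P / A = 149500 / 1625 = 92.02 MPa.

σ ≈ 92 MPa (tensile)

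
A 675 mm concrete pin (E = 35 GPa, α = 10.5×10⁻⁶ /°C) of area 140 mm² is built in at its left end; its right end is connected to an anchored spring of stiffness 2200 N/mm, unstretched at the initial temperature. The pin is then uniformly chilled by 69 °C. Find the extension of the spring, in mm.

δ ≈ 0.375 mm

The unrestrained thermal change is αΔT L = 10.5×10⁻⁶ × 69 × 675 = 0.489 mm.
With a force P in the spring, the elastic change of the pin is PL/(AE) and that of the spring is P/k; compatibility requires their sum to equal δ_free.
P [ L/(AE) + 1/k ] = δ_free → P [ 675/(140×35×10³) + 1/(2200) ] = 0.489.
P = 0.489 / 0.0005923 = 825.7 N.
Spring extension = P/k = 825.7/(2200) = 0.3753 mm.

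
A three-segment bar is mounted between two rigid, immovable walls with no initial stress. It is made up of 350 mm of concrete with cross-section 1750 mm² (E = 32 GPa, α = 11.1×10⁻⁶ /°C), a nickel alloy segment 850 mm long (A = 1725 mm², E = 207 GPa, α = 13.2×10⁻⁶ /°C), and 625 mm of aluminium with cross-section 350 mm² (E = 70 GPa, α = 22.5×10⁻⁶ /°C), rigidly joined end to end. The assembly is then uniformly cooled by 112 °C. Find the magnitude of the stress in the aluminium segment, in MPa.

σ ≈ 273 MPa (tensile)

With the walls removed the bar would change length by δ_free = Σ αᵢΔT Lᵢ = 11.1×10⁻⁶×112×350 + 13.2×10⁻⁶×112×850 + 22.5×10⁻⁶×112×625 = 3.267 mm.
The walls prevent any net length change, so an axial force P (same in every segment) develops. Compatibility: P · Σ Lᵢ/(AᵢEᵢ) = δ_free.
The series flexibility is Σ Lᵢ/(AᵢEᵢ) = 350/(1750×32×10³) + 850/(1725×207×10³) + 625/(350×70×10³) = 3.414×10⁻⁵ mm/N.
P = 3.267 / 3.414×10⁻⁵ = 95690 N = 95.69 kN, tensile.
σ_{aluminium} = P / A = 95690 / 350 = 273.4 MPa.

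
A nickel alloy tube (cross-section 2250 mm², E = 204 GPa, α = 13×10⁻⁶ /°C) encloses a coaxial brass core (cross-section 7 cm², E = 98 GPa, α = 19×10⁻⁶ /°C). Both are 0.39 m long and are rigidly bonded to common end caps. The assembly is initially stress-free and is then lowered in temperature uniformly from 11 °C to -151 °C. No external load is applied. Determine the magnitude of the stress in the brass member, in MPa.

Equilibrium of a rigid end plate with no external load gives equal and opposite internal forces ±P in the two members. Since α_{brass} > α_{nickel alloy}, cooling drives the brass into tension and the nickel alloy into compression.
Equating the net (thermal + elastic) strains gives |α₁ − α₂|·ΔT = P·[1/(A₁E₁) + 1/(A₂E₂)].
|α₁ − α₂|·ΔT = 6×10⁻⁶ × 162 = 0.000972.
1/(A₁E₁) + 1/(A₂E₂) = 1/(2250×204×10³) + 1/(700×98×10³) = 1.676×10⁻⁸ N⁻¹.
So P = 0.000972 / 1.676×10⁻⁸ = 58.01 kN.
σ_{brass} = P/A₂ = 58010/700 = 82.87 MPa, tensile.

σ ≈ 82.9 MPa (tensile)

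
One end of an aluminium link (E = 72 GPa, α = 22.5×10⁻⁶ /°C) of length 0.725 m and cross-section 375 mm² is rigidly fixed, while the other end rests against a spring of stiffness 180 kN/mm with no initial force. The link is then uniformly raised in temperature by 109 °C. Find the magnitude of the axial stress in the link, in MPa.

If the spring were absent the link would lengthen by αΔT L = 22.5×10⁻⁶ × 109 × 725 = 1.778 mm.
Let P be the compressive force at the spring. The link shortens elastically by PL/(AE) and the spring compresses by P/k; together these equal δ_free.
So P = δ_free / [L/(AE) + 1/k] = 1.778 / [ 725/(375×72×10³) + 1/(180×10³) ].
P = 1.778 / 3.241×10⁻⁵ = 54870 N.
σ = P/A = 54870/375 = 146.3 MPa.

σ ≈ 146 MPa (compressive)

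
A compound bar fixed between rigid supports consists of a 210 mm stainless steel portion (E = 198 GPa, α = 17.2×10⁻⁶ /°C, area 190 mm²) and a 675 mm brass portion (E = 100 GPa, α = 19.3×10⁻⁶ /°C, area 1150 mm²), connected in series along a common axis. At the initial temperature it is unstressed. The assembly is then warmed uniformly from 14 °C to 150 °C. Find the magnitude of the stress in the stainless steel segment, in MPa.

If the supports were absent, the total length change would be Σ αᵢΔT Lᵢ = 17.2×10⁻⁶×136×210 + 19.3×10⁻⁶×136×675 = 2.263 mm.
Since the ends are fixed, an axial force P builds up, equal in every segment, with P · Σ Lᵢ/(AᵢEᵢ) = δ_free.
Σ Lᵢ/(AᵢEᵢ) = 210/(190×198×10³) + 675/(1150×100×10³) = 1.145×10⁻⁵ mm/N.
Hence P = δ_free / Σ(L/AE) = 2.263/1.145×10⁻⁵ = 197.6 kN (compressive).
σ_{stainless steel} = P / A = 197600 / 190 = 1040 MPa.

σ ≈ 1040 MPa (compressive)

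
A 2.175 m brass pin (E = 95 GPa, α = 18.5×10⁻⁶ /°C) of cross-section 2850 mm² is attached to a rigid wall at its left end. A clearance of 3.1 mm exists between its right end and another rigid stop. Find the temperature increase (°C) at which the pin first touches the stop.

The gap closes when αΔT L = 3.1 mm, since the pin is still unstressed at that instant.
So ΔT = g/(αL) = 3.1/(18.5×10⁻⁶ × 2175) = 77.04 °C.

ΔT ≈ 77 °C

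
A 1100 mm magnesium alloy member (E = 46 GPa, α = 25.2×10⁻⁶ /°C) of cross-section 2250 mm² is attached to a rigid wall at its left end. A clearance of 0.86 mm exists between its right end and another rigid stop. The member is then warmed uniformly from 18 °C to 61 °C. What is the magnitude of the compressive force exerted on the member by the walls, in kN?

Free thermal elongation = αΔT L = 25.2×10⁻⁶ × 43 × 1100 = 1.192 mm.
The gap closes (δ_free > 0.86 mm) and the wall then resists a further 1.192 − 0.86 = 0.332 mm of expansion.
Compatibility: PL/(AE) = 0.332 mm, so σ = P/A = E × (0.332/1100) = 13.88 MPa.
P = σA = 13.88 × 2250 = 31.23 kN.

P ≈ 31.2 kN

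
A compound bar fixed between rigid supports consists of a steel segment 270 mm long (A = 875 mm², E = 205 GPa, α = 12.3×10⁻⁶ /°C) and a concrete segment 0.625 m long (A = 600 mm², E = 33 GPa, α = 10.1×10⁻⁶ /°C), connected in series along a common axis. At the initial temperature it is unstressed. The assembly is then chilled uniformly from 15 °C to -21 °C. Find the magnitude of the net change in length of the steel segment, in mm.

With the walls removed the bar would change length by δ_free = Σ αᵢΔT Lᵢ = 12.3×10⁻⁶×36×270 + 10.1×10⁻⁶×36×625 = 0.3468 mm.
The rigid supports impose zero overall length change; the single axial force P common to all segments must satisfy P Σ Lᵢ/(AᵢEᵢ) = δ_free.
The series flexibility is Σ Lᵢ/(AᵢEᵢ) = 270/(875×205×10³) + 625/(600×33×10³) = 3.307×10⁻⁵ mm/N.
Hence P = δ_free / Σ(L/AE) = 0.3468/3.307×10⁻⁵ = 10.49 kN (tensile).
For the steel segment, free thermal change = 12.3×10⁻⁶×36×270 = 0.1196 mm and elastic change from P = 10490×270/(875×205×10³) = 0.01578 mm; these oppose, so the net change is 0.104 mm (segment shortens).

|ΔL| ≈ 0.104 mm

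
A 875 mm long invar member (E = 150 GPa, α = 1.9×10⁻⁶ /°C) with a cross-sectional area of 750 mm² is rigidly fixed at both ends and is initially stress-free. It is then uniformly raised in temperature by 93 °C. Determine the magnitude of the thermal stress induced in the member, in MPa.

σ ≈ 26.5 MPa (compressive)

With length fixed, the mechanical strain must cancel the thermal strain αΔT = 1.9×10⁻⁶ × 93 = 176.7×10⁻⁶.
σ = EαΔT = 150×10³ × 1.9×10⁻⁶ × 93 = 26.5 MPa (compressive; the member is trying to expand).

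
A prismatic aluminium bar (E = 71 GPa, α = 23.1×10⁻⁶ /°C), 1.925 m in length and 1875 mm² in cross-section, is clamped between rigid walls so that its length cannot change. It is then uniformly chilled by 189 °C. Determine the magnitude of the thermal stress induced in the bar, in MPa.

σ ≈ 310 MPa (tensile)

The supports are rigid, so the total axial strain is zero. The restrained thermal strain is ε = αΔT = 23.1×10⁻⁶ × 189 = 4365.9×10⁻⁶.
The stress required to suppress this strain is σ = Eε = 71×10³ × 4365.9×10⁻⁶ = 310 MPa, tensile since the bar is trying to contract.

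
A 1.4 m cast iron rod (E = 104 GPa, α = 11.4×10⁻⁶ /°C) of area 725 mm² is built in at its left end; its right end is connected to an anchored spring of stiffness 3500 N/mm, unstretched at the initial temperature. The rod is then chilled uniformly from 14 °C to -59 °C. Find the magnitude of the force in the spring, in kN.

P ≈ 3.83 kN

The unrestrained thermal change is αΔT L = 11.4×10⁻⁶ × 73 × 1400 = 1.165 mm.
Let P be the tensile force in the spring. The rod extends elastically by PL/(AE) and the spring stretches by P/k; together these equal δ_free.
So P = δ_free / [L/(AE) + 1/k] = 1.165 / [ 1400/(725×104×10³) + 1/(3500) ].
P = 1.165 / 0.0003043 = 3829 N.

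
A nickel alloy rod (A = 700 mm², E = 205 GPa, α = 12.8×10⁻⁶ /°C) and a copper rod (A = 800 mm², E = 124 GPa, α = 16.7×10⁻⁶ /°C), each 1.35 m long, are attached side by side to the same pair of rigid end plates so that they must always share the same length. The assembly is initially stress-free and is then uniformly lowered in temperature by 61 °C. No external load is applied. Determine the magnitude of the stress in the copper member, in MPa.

σ ≈ 17.4 MPa (tensile)

The copper has the larger α, so on cooling it would change length more than the nickel alloy if both were free. The rigid plates force a common final length, so the copper is put into tension and the nickel alloy into compression, with equal and opposite forces P (no external load).
Compatibility of the two members (thermal + elastic change equal): (α₁ − α₂)ΔT = P·[1/(A₁E₁) + 1/(A₂E₂)].
|α₁ − α₂|·ΔT = 3.9×10⁻⁶ × 61 = 0.0002379.
1/(A₁E₁) + 1/(A₂E₂) = 1/(700×205×10³) + 1/(800×124×10³) = 1.705×10⁻⁸ N⁻¹.
So P = 0.0002379 / 1.705×10⁻⁸ = 13.95 kN.
σ_{copper} = P/A₂ = 13950/800 = 17.44 MPa, tensile.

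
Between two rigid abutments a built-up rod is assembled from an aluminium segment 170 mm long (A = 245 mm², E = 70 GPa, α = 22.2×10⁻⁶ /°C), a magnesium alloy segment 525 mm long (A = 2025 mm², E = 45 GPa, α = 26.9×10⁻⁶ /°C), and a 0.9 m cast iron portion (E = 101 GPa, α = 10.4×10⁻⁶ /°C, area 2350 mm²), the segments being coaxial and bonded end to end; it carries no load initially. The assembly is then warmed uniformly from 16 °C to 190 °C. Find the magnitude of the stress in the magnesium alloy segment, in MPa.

Free thermal expansion of the whole bar: Σ αᵢΔT Lᵢ = 22.2×10⁻⁶×174×170 + 26.9×10⁻⁶×174×525 + 10.4×10⁻⁶×174×900 = 4.743 mm.
The walls prevent any net length change, so an axial force P (same in every segment) develops. Compatibility: P · Σ Lᵢ/(AᵢEᵢ) = δ_free.
The series flexibility is Σ Lᵢ/(AᵢEᵢ) = 170/(245×70×10³) + 525/(2025×45×10³) + 900/(2350×101×10³) = 1.947×10⁻⁵ mm/N.
Hence P = δ_free / Σ(L/AE) = 4.743/1.947×10⁻⁵ = 243.6 kN (compressive).
σ_{magnesium alloy} = P / A = 243600 / 2025 = 120.3 MPa.

σ ≈ 120 MPa (compressive)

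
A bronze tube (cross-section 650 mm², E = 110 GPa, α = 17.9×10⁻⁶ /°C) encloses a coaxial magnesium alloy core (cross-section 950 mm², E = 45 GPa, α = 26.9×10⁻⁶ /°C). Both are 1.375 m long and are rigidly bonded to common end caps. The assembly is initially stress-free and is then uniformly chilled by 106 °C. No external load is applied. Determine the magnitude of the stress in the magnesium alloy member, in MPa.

Both members must finish at the same length. With the larger α, the magnesium alloy tends to over-contract; the plates restrain it, putting the magnesium alloy in tension and the bronze in compression. With no external load the two internal forces are equal and opposite, magnitude P.
Compatibility of the two members (thermal + elastic change equal): (α₁ − α₂)ΔT = P·[1/(A₁E₁) + 1/(A₂E₂)].
|α₁ − α₂|·ΔT = 9×10⁻⁶ × 106 = 0.000954.
1/(A₁E₁) + 1/(A₂E₂) = 1/(650×110×10³) + 1/(950×45×10³) = 3.738×10⁻⁸ N⁻¹.
P = 0.000954 / 3.738×10⁻⁸ = 25520 N = 25.52 kN.
σ_{magnesium alloy} = P/A₂ = 25520/950 = 26.87 MPa, tensile.

σ ≈ 26.9 MPa (tensile)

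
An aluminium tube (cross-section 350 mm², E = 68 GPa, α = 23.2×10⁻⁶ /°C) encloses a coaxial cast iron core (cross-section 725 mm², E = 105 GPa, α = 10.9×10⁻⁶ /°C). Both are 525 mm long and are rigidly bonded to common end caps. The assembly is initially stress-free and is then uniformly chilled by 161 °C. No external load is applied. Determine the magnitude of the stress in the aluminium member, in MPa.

σ ≈ 103 MPa (tensile)

The aluminium has the larger α, so on cooling it would change length more than the cast iron if both were free. The rigid plates force a common final length, so the aluminium is put into tension and the cast iron into compression, with equal and opposite forces P (no external load).
Setting the final lengths equal and cancelling L: (α₁ − α₂)ΔT = P/(A₁E₁) + P/(A₂E₂).
|α₁ − α₂|·ΔT = 12.3×10⁻⁶ × 161 = 0.00198.
1/(A₁E₁) + 1/(A₂E₂) = 1/(350×68×10³) + 1/(725×105×10³) = 5.515×10⁻⁸ N⁻¹.
P = 0.00198 / 5.515×10⁻⁸ = 35910 N = 35.91 kN.
σ_{aluminium} = P/A₁ = 35910/350 = 102.6 MPa, tensile.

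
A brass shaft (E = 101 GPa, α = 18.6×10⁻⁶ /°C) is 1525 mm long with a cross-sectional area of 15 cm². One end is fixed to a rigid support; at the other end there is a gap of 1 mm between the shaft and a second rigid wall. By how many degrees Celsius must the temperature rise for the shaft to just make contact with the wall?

ΔT ≈ 35.3 °C

Contact occurs when the free expansion equals the gap: αΔT L = 1 mm.
So ΔT = g/(αL) = 1/(18.6×10⁻⁶ × 1525) = 35.25 °C.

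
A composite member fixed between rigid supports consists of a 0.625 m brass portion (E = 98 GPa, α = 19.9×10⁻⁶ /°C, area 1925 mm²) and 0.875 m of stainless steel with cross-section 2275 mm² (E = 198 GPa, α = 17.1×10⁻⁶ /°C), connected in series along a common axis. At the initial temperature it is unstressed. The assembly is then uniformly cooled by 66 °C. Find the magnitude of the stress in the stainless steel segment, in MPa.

With the walls removed the bar would change length by δ_free = Σ αᵢΔT Lᵢ = 19.9×10⁻⁶×66×625 + 17.1×10⁻⁶×66×875 = 1.808 mm.
The rigid supports impose zero overall length change; the single axial force P common to all segments must satisfy P Σ Lᵢ/(AᵢEᵢ) = δ_free.
Σ Lᵢ/(AᵢEᵢ) = 625/(1925×98×10³) + 875/(2275×198×10³) = 5.256×10⁻⁶ mm/N.
So P = 1.808 / 5.256×10⁻⁶ = 344.1 kN, tensile.
σ_{stainless steel} = P / A = 344100 / 2275 = 151.3 MPa.

σ ≈ 151 MPa (tensile)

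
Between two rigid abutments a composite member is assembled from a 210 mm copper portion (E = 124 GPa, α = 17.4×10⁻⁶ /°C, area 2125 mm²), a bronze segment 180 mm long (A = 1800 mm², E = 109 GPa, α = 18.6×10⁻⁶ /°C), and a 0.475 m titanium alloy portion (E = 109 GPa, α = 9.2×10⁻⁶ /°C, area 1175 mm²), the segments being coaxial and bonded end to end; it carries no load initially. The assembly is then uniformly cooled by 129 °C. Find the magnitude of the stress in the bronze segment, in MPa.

σ ≈ 150 MPa (tensile)

Free thermal contraction of the whole bar: Σ αᵢΔT Lᵢ = 17.4×10⁻⁶×129×210 + 18.6×10⁻⁶×129×180 + 9.2×10⁻⁶×129×475 = 1.467 mm.
Since the ends are fixed, an axial force P builds up, equal in every segment, with P · Σ Lᵢ/(AᵢEᵢ) = δ_free.
The series flexibility is Σ Lᵢ/(AᵢEᵢ) = 210/(2125×124×10³) + 180/(1800×109×10³) + 475/(1175×109×10³) = 5.423×10⁻⁶ mm/N.
So P = 1.467 / 5.423×10⁻⁶ = 270.5 kN, tensile.
σ_{bronze} = P / A = 270500 / 1800 = 150.3 MPa.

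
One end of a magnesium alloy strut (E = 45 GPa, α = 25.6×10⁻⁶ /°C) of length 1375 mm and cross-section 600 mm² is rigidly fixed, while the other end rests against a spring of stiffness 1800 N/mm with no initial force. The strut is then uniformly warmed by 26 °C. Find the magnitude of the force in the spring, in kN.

P ≈ 1.51 kN

If the spring were absent the strut would lengthen by αΔT L = 25.6×10⁻⁶ × 26 × 1375 = 0.9152 mm.
With a force P in the spring, the elastic change of the strut is PL/(AE) and that of the spring is P/k; compatibility requires their sum to equal δ_free.
P [ L/(AE) + 1/k ] = δ_free → P [ 1375/(600×45×10³) + 1/(1800) ] = 0.9152.
P = 0.9152 / 0.0006065 = 1509 N.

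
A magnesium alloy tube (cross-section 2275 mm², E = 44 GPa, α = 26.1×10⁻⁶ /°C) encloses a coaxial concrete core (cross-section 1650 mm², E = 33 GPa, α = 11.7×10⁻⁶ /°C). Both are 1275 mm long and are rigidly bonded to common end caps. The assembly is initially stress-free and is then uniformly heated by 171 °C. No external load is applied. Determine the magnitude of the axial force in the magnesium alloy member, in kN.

Equilibrium of a rigid end plate with no external load gives equal and opposite internal forces ±P in the two members. Since α_{magnesium alloy} > α_{concrete}, heating drives the magnesium alloy into compression and the concrete into tension.
Setting the final lengths equal and cancelling L: (α₁ − α₂)ΔT = P/(A₁E₁) + P/(A₂E₂).
|α₁ − α₂|·ΔT = 14.4×10⁻⁶ × 171 = 0.002462.
1/(A₁E₁) + 1/(A₂E₂) = 1/(2275×44×10³) + 1/(1650×33×10³) = 2.836×10⁻⁸ N⁻¹.
So P = 0.002462 / 2.836×10⁻⁸ = 86.84 kN.

P ≈ 86.8 kN (compressive in the magnesium alloy)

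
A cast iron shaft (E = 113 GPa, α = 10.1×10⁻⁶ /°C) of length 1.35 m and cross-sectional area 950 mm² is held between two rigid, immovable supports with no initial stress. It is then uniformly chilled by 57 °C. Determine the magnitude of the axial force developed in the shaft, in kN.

P ≈ 61.8 kN (tensile)

With zero net strain, σ = E·αΔT = 113 GPa × 10.1×10⁻⁶ × 57 = 65.05 MPa.
Axial force P = σA = 65.05 × 950 = 61800 N = 61.8 kN, tensile.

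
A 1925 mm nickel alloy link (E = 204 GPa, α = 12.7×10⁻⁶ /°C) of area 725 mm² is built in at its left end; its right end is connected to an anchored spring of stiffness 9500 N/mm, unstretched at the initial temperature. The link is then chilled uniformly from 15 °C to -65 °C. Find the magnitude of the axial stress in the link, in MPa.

σ ≈ 22.8 MPa (tensile)

The unrestrained thermal change is αΔT L = 12.7×10⁻⁶ × 80 × 1925 = 1.956 mm.
With a force P in the spring, the elastic change of the link is PL/(AE) and that of the spring is P/k; compatibility requires their sum to equal δ_free.
P [ L/(AE) + 1/k ] = δ_free → P [ 1925/(725×204×10³) + 1/(9500) ] = 1.956.
P = 1.956 / 0.0001183 = 16540 N.
σ = P/A = 16540/725 = 22.81 MPa.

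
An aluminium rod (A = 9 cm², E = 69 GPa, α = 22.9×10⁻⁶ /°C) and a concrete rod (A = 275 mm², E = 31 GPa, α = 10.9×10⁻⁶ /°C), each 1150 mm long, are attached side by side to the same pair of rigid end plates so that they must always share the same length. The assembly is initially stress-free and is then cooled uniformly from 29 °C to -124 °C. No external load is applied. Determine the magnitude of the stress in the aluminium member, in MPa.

The aluminium has the larger α, so on cooling it would change length more than the concrete if both were free. The rigid plates force a common final length, so the aluminium is put into tension and the concrete into compression, with equal and opposite forces P (no external load).
Equating the net (thermal + elastic) strains gives |α₁ − α₂|·ΔT = P·[1/(A₁E₁) + 1/(A₂E₂)].
|α₁ − α₂|·ΔT = 12×10⁻⁶ × 153 = 0.001836.
1/(A₁E₁) + 1/(A₂E₂) = 1/(900×69×10³) + 1/(275×31×10³) = 1.334×10⁻⁷ N⁻¹.
So P = 0.001836 / 1.334×10⁻⁷ = 13.76 kN.
σ_{aluminium} = P/A₁ = 13760/900 = 15.29 MPa, tensile.

σ ≈ 15.3 MPa (tensile)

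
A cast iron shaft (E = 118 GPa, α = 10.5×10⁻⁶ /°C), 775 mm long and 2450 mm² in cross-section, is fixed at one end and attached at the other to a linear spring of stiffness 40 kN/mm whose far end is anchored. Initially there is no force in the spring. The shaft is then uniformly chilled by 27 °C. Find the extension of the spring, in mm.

Free thermal contraction: δ_free = αΔT L = 10.5×10⁻⁶ × 27 × 775 = 0.2197 mm.
With a force P in the spring, the elastic change of the shaft is PL/(AE) and that of the spring is P/k; compatibility requires their sum to equal δ_free.
P [ L/(AE) + 1/k ] = δ_free → P [ 775/(2450×118×10³) + 1/(40×10³) ] = 0.2197.
P = 0.2197 / 2.768×10⁻⁵ = 7937 N.
Spring extension = P/k = 7937/(40×10³) = 0.1984 mm.

δ ≈ 0.198 mm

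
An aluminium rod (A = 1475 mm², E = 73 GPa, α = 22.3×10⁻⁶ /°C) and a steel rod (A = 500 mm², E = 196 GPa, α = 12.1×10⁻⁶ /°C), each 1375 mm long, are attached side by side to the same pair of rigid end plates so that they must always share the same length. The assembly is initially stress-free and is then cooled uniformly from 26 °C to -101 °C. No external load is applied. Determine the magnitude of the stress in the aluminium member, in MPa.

σ ≈ 45.1 MPa (tensile)

Equilibrium of a rigid end plate with no external load gives equal and opposite internal forces ±P in the two members. Since α_{aluminium} > α_{steel}, cooling drives the aluminium into tension and the steel into compression.
Equating the net (thermal + elastic) strains gives |α₁ − α₂|·ΔT = P·[1/(A₁E₁) + 1/(A₂E₂)].
|α₁ − α₂|·ΔT = 10.2×10⁻⁶ × 127 = 0.001295.
1/(A₁E₁) + 1/(A₂E₂) = 1/(1475×73×10³) + 1/(500×196×10³) = 1.949×10⁻⁸ N⁻¹.
So P = 0.001295 / 1.949×10⁻⁸ = 66.46 kN.
σ_{aluminium} = P/A₁ = 66460/1475 = 45.06 MPa, tensile.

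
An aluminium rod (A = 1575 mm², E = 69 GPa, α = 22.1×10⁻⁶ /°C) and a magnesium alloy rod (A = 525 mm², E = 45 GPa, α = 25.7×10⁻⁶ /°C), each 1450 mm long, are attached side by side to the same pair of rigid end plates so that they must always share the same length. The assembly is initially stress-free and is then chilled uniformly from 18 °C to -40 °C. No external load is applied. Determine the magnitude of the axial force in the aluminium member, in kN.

Both members must finish at the same length. With the larger α, the magnesium alloy tends to over-contract; the plates restrain it, putting the magnesium alloy in tension and the aluminium in compression. With no external load the two internal forces are equal and opposite, magnitude P.
Compatibility of the two members (thermal + elastic change equal): (α₁ − α₂)ΔT = P·[1/(A₁E₁) + 1/(A₂E₂)].
|α₁ − α₂|·ΔT = 3.6×10⁻⁶ × 58 = 0.0002088.
1/(A₁E₁) + 1/(A₂E₂) = 1/(1575×69×10³) + 1/(525×45×10³) = 5.153×10⁻⁸ N⁻¹.
So P = 0.0002088 / 5.153×10⁻⁸ = 4.052 kN.

P ≈ 4.05 kN (compressive in the aluminium)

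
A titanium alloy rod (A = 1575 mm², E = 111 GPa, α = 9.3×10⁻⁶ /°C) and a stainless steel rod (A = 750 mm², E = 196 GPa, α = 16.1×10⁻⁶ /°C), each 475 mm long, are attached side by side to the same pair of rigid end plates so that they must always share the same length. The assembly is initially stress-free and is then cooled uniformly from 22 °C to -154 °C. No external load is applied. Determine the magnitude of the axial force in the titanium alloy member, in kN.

The stainless steel has the larger α, so on cooling it would change length more than the titanium alloy if both were free. The rigid plates force a common final length, so the stainless steel is put into tension and the titanium alloy into compression, with equal and opposite forces P (no external load).
Equating the net (thermal + elastic) strains gives |α₁ − α₂|·ΔT = P·[1/(A₁E₁) + 1/(A₂E₂)].
|α₁ − α₂|·ΔT = 6.8×10⁻⁶ × 176 = 0.001197.
1/(A₁E₁) + 1/(A₂E₂) = 1/(1575×111×10³) + 1/(750×196×10³) = 1.252×10⁻⁸ N⁻¹.
P = 0.001197 / 1.252×10⁻⁸ = 95570 N = 95.57 kN.

P ≈ 95.6 kN (compressive in the titanium alloy)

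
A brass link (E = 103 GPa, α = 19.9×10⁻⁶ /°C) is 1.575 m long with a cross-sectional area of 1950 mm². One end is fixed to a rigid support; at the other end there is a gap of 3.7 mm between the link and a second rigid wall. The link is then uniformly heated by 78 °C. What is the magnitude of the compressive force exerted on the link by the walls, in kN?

Unrestrained expansion: δ_free = αΔT L = 19.9×10⁻⁶ × 78 × 1575 = 2.445 mm.
Since δ_free = 2.44 mm is less than the 3.7 mm gap, the link never touches the wall. No axial force develops.

P ≈ 0 kN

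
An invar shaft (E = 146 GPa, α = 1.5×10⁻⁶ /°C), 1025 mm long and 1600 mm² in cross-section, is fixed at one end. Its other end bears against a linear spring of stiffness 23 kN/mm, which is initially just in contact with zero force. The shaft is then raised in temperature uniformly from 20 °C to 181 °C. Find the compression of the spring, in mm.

δ ≈ 0.225 mm

Free thermal expansion: δ_free = αΔT L = 1.5×10⁻⁶ × 161 × 1025 = 0.2475 mm.
Let P be the compressive force at the spring. The shaft shortens elastically by PL/(AE) and the spring compresses by P/k; together these equal δ_free.
So P = δ_free / [L/(AE) + 1/k] = 0.2475 / [ 1025/(1600×146×10³) + 1/(23×10³) ].
P = 0.2475 / 4.787×10⁻⁵ = 5171 N.
Spring compression = P/k = 5171/(23×10³) = 0.2248 mm.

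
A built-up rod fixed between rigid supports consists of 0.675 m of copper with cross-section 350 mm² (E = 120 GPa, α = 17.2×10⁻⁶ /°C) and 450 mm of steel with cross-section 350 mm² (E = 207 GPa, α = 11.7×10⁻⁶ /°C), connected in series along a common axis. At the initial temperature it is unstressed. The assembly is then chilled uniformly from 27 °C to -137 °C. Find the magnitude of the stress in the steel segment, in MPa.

If the supports were absent, the total length change would be Σ αᵢΔT Lᵢ = 17.2×10⁻⁶×164×675 + 11.7×10⁻⁶×164×450 = 2.767 mm.
The rigid supports impose zero overall length change; the single axial force P common to all segments must satisfy P Σ Lᵢ/(AᵢEᵢ) = δ_free.
Σ Lᵢ/(AᵢEᵢ) = 675/(350×120×10³) + 450/(350×207×10³) = 2.228×10⁻⁵ mm/N.
P = 2.767 / 2.228×10⁻⁵ = 124200 N = 124.2 kN, tensile.
σ_{steel} = P / A = 124200 / 350 = 354.9 MPa.

σ ≈ 355 MPa (tensile)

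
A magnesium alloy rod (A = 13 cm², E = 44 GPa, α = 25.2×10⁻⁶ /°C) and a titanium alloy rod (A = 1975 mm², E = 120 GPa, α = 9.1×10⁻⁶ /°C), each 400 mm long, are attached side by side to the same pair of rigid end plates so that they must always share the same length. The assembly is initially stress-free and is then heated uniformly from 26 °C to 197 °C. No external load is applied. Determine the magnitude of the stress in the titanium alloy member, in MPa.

Both members must finish at the same length. With the larger α, the magnesium alloy tends to over-expand; the plates restrain it, putting the magnesium alloy in compression and the titanium alloy in tension. With no external load the two internal forces are equal and opposite, magnitude P.
Setting the final lengths equal and cancelling L: (α₁ − α₂)ΔT = P/(A₁E₁) + P/(A₂E₂).
|α₁ − α₂|·ΔT = 16.1×10⁻⁶ × 171 = 0.002753.
1/(A₁E₁) + 1/(A₂E₂) = 1/(1300×44×10³) + 1/(1975×120×10³) = 2.17×10⁻⁸ N⁻¹.
So P = 0.002753 / 2.17×10⁻⁸ = 126.9 kN.
σ_{titanium alloy} = P/A₂ = 126900/1975 = 64.23 MPa, tensile.

σ ≈ 64.2 MPa (tensile)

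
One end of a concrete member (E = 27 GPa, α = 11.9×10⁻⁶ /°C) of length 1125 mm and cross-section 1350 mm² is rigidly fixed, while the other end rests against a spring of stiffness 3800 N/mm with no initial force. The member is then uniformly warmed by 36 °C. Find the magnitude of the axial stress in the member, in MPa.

If the spring were absent the member would lengthen by αΔT L = 11.9×10⁻⁶ × 36 × 1125 = 0.4819 mm.
With a force P in the spring, the elastic change of the member is PL/(AE) and that of the spring is P/k; compatibility requires their sum to equal δ_free.
So P = δ_free / [L/(AE) + 1/k] = 0.4819 / [ 1125/(1350×27×10³) + 1/(3800) ].
P = 0.4819 / 0.000294 = 1639 N.
σ = P/A = 1639/1350 = 1.214 MPa.

σ ≈ 1.21 MPa (compressive)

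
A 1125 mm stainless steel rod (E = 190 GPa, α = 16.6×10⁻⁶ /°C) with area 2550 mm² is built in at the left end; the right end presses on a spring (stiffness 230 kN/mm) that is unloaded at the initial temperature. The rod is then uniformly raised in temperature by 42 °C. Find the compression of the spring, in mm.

If the spring were absent the rod would lengthen by αΔT L = 16.6×10⁻⁶ × 42 × 1125 = 0.7843 mm.
Let P be the compressive force at the spring. The rod shortens elastically by PL/(AE) and the spring compresses by P/k; together these equal δ_free.
So P = δ_free / [L/(AE) + 1/k] = 0.7843 / [ 1125/(2550×190×10³) + 1/(230×10³) ].
P = 0.7843 / 6.67×10⁻⁶ = 117600 N.
Spring compression = P/k = 117600/(230×10³) = 0.5113 mm.

δ ≈ 0.511 mm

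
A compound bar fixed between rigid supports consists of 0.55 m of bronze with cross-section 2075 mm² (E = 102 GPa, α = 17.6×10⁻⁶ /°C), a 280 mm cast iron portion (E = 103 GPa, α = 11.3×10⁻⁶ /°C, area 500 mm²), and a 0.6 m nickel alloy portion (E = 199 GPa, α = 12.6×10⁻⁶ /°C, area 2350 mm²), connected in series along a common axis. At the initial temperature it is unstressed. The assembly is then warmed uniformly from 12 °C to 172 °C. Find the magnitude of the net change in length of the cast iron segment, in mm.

|ΔL| ≈ 1.4 mm

If the supports were absent, the total length change would be Σ αᵢΔT Lᵢ = 17.6×10⁻⁶×160×550 + 11.3×10⁻⁶×160×280 + 12.6×10⁻⁶×160×600 = 3.265 mm.
The rigid supports impose zero overall length change; the single axial force P common to all segments must satisfy P Σ Lᵢ/(AᵢEᵢ) = δ_free.
The series flexibility is Σ Lᵢ/(AᵢEᵢ) = 550/(2075×102×10³) + 280/(500×103×10³) + 600/(2350×199×10³) = 9.319×10⁻⁶ mm/N.
Hence P = δ_free / Σ(L/AE) = 3.265/9.319×10⁻⁶ = 350.3 kN (compressive).
For the cast iron segment, free thermal change = 11.3×10⁻⁶×160×280 = 0.5062 mm and elastic change from P = 350300×280/(500×103×10³) = 1.905 mm; these oppose, so the net change is 1.4 mm (segment shortens).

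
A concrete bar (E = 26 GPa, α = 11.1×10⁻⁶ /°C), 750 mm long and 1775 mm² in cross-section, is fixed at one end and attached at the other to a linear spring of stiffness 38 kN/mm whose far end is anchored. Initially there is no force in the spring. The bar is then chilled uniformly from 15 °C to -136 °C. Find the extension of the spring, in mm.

The unrestrained thermal change is αΔT L = 11.1×10⁻⁶ × 151 × 750 = 1.257 mm.
Let P be the tensile force in the spring. The bar extends elastically by PL/(AE) and the spring stretches by P/k; together these equal δ_free.
So P = δ_free / [L/(AE) + 1/k] = 1.257 / [ 750/(1775×26×10³) + 1/(38×10³) ].
P = 1.257 / 4.257×10⁻⁵ = 29530 N.
Spring extension = P/k = 29530/(38×10³) = 0.7771 mm.

δ ≈ 0.777 mm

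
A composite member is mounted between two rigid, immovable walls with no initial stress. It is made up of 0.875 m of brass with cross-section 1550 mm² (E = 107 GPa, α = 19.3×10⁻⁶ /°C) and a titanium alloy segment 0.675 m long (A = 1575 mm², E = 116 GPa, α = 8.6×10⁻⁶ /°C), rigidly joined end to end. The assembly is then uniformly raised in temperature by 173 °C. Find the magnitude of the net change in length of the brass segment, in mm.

With the walls removed the bar would change length by δ_free = Σ αᵢΔT Lᵢ = 19.3×10⁻⁶×173×875 + 8.6×10⁻⁶×173×675 = 3.926 mm.
The walls prevent any net length change, so an axial force P (same in every segment) develops. Compatibility: P · Σ Lᵢ/(AᵢEᵢ) = δ_free.
Σ Lᵢ/(AᵢEᵢ) = 875/(1550×107×10³) + 675/(1575×116×10³) = 8.97×10⁻⁶ mm/N.
So P = 3.926 / 8.97×10⁻⁶ = 437.6 kN, compressive.
For the brass segment, free thermal change = 19.3×10⁻⁶×173×875 = 2.922 mm and elastic change from P = 437600×875/(1550×107×10³) = 2.309 mm; these oppose, so the net change is 0.613 mm (segment lengthens).

|ΔL| ≈ 0.613 mm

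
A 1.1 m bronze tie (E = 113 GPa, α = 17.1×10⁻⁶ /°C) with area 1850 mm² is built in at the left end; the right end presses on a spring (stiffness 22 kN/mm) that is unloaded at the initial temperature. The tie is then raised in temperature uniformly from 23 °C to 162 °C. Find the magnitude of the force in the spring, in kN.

If the spring were absent the tie would lengthen by αΔT L = 17.1×10⁻⁶ × 139 × 1100 = 2.615 mm.
Let P be the compressive force at the spring. The tie shortens elastically by PL/(AE) and the spring compresses by P/k; together these equal δ_free.
So P = δ_free / [L/(AE) + 1/k] = 2.615 / [ 1100/(1850×113×10³) + 1/(22×10³) ].
P = 2.615 / 5.072×10⁻⁵ = 51550 N.

P ≈ 51.6 kN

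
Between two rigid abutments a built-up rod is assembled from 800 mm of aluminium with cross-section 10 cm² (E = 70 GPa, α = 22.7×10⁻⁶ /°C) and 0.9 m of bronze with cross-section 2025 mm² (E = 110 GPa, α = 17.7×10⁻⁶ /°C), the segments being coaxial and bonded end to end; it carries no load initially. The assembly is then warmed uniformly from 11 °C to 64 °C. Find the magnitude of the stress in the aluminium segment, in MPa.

Free thermal expansion of the whole bar: Σ αᵢΔT Lᵢ = 22.7×10⁻⁶×53×800 + 17.7×10⁻⁶×53×900 = 1.807 mm.
The walls prevent any net length change, so an axial force P (same in every segment) develops. Compatibility: P · Σ Lᵢ/(AᵢEᵢ) = δ_free.
Σ Lᵢ/(AᵢEᵢ) = 800/(1000×70×10³) + 900/(2025×110×10³) = 1.547×10⁻⁵ mm/N.
So P = 1.807 / 1.547×10⁻⁵ = 116.8 kN, compressive.
σ_{aluminium} = P / A = 116800 / 1000 = 116.8 MPa.

σ ≈ 117 MPa (compressive)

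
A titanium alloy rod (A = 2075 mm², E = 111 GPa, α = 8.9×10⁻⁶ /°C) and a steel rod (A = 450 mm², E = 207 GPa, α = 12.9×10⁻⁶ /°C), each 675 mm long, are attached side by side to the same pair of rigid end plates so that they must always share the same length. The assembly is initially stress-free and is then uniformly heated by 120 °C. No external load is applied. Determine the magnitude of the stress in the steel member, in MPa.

σ ≈ 70.7 MPa (compressive)

The steel has the larger α, so on heating it would change length more than the titanium alloy if both were free. The rigid plates force a common final length, so the steel is put into compression and the titanium alloy into tension, with equal and opposite forces P (no external load).
Equating the net (thermal + elastic) strains gives |α₁ − α₂|·ΔT = P·[1/(A₁E₁) + 1/(A₂E₂)].
|α₁ − α₂|·ΔT = 4×10⁻⁶ × 120 = 0.00048.
1/(A₁E₁) + 1/(A₂E₂) = 1/(2075×111×10³) + 1/(450×207×10³) = 1.508×10⁻⁸ N⁻¹.
P = 0.00048 / 1.508×10⁻⁸ = 31840 N = 31.84 kN.
σ_{steel} = P/A₂ = 31840/450 = 70.75 MPa, compressive.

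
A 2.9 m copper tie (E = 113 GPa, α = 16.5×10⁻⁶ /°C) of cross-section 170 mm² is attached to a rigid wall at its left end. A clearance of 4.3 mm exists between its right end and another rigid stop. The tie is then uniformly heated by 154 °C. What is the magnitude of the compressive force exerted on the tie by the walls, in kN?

Unrestrained expansion: δ_free = αΔT L = 16.5×10⁻⁶ × 154 × 2900 = 7.369 mm.
After closing the 4.3 mm clearance, 7.369 − 4.3 = 3.069 mm of expansion remains to be suppressed by the wall.
That suppressed elongation corresponds to σ = E·Δ/L = 113×10³ × 3.069/2900 = 119.6 MPa.
Force on the wall = σA = 119.6 × 170 mm² = 20.33 kN.

P ≈ 20.3 kN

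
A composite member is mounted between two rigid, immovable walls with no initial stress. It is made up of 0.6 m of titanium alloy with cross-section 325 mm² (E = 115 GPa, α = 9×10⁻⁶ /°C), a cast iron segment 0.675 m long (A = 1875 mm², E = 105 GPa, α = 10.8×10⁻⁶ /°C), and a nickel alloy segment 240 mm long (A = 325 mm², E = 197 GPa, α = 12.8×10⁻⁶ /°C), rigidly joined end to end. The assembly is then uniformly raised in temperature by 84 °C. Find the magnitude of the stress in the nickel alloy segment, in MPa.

σ ≈ 175 MPa (compressive)

With the walls removed the bar would change length by δ_free = Σ αᵢΔT Lᵢ = 9×10⁻⁶×84×600 + 10.8×10⁻⁶×84×675 + 12.8×10⁻⁶×84×240 = 1.324 mm.
Since the ends are fixed, an axial force P builds up, equal in every segment, with P · Σ Lᵢ/(AᵢEᵢ) = δ_free.
The series flexibility is Σ Lᵢ/(AᵢEᵢ) = 600/(325×115×10³) + 675/(1875×105×10³) + 240/(325×197×10³) = 2.323×10⁻⁵ mm/N.
So P = 1.324 / 2.323×10⁻⁵ = 56.99 kN, compressive.
σ_{nickel alloy} = P / A = 56990 / 325 = 175.4 MPa.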